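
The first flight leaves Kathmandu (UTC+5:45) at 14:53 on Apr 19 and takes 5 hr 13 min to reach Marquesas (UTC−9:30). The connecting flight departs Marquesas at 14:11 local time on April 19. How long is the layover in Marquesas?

9 hours 20 minutes

Convert departure to UTC: 14:53 − 5:45 = 09:08 UTC on Apr 19.
Add 5 hours 13 minutes flight time → 14:21 UTC.
Marquesas is UTC−9:30, so local arrival = 14:21 − 9:30 = 04:51 on Apr 19.
Layover = 14:11 − 04:51 = 9 hours 20 minutes.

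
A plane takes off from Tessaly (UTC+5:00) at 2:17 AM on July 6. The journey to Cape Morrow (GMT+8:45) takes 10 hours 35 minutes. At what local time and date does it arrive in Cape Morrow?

4:37 PM on July 6

Convert departure to UTC: 2:17 AM − 5:00 = 9:17 PM UTC on Jul 5.
Add 10 hours and 35 minutes travel time → 7:52 AM UTC (Jul 6).
Cape Morrow is UTC+8:45, so local arrival = 7:52 AM + 8:45 = 4:37 PM on Jul 6.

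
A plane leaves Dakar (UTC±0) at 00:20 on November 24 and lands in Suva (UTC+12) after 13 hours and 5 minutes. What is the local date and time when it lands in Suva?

01:25 on Nov 25

Suva is 12:00 ahead of Dakar.
After 13 hours 5 minutes it is 13:25 in Dakar.
Shift by the zone difference: 13:25 + 12:00 = 01:25 on Nov 25 in Suva.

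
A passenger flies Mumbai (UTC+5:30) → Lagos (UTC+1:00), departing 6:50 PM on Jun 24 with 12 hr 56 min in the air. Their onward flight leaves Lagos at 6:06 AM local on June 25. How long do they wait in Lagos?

Convert departure to UTC: 6:50 PM − 5:30 = 1:20 PM UTC on Jun 24.
Add 12 hours 56 minutes flight time → 2:16 AM UTC (Jun 25).
Lagos is UTC+1:00, so local arrival = 2:16 AM + 1:00 = 3:16 AM on Jun 25.
Layover = 6:06 AM − 3:16 AM = 2 hours 50 minutes.

2 hours 50 minutes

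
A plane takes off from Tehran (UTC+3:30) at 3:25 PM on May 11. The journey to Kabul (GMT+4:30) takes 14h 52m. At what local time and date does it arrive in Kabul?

7:17 AM on May 12

Kabul is 1:00 ahead of Tehran.
After 14 hours 52 minutes it is 6:17 AM (May 12) in Tehran.
Shift by the zone difference: 6:17 AM + 1:00 = 7:17 AM on May 12 in Kabul.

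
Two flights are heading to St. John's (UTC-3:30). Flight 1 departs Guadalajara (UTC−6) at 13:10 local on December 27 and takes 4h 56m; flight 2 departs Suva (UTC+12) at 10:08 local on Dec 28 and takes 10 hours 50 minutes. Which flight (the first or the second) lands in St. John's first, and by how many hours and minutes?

the first, by 8 hours 52 minutes

Flight 1 in UTC: 13:10 + 6:00 = 19:10 on Dec 27.
+4 hours and 56 minutes → arrive 00:06 UTC on Dec 28.
Flight 2 in UTC: 10:08 − 12:00 = 22:08 on Dec 27.
+10 hours 50 minutes → arrive 08:58 UTC on Dec 28.
Flight 1 lands earlier by 8 hours 52 minutes.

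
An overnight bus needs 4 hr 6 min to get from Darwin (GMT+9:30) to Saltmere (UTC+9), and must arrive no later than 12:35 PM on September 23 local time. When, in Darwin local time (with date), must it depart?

8:59 AM on September 23

Target arrival in UTC: 12:35 PM − 9:00 = 3:35 AM on Sep 23.
Subtract 4 hours 6 minutes → departure 11:29 PM UTC on Sep 22.
Darwin is UTC+9:30: 11:29 PM + 9:30 = 8:59 AM on Sep 23.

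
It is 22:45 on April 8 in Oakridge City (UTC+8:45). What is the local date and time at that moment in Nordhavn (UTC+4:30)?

In UTC: 22:45 − 8:45 = 14:00 on Apr 8.
Nordhavn is UTC+4:30: 14:00 + 4:30 = 18:30 on Apr 8.

18:30 on April 8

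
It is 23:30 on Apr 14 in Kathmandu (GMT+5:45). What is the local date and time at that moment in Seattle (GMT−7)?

In UTC: 23:30 − 5:45 = 17:45 on Apr 14.
Seattle is UTC−7:00: 17:45 − 7:00 = 10:45 on Apr 14.

10:45 on April 14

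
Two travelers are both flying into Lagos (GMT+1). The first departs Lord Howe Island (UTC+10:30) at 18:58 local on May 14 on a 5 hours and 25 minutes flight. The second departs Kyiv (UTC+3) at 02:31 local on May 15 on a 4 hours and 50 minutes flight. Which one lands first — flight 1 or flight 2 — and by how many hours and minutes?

the first, by 14 hours 28 minutes

Flight 1 in UTC: 18:58 − 10:30 = 08:28 on May 14.
+5 hours and 25 minutes → arrive 13:53 UTC on May 14.
Flight 2 in UTC: 02:31 − 3:00 = 23:31 on May 14.
+4 hours and 50 minutes → arrive 04:21 UTC on May 15.
Flight 1 lands earlier by 14 hours 28 minutes.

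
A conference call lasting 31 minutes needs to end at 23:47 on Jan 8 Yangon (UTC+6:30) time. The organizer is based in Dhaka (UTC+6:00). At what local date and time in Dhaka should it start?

22:46 on Jan 8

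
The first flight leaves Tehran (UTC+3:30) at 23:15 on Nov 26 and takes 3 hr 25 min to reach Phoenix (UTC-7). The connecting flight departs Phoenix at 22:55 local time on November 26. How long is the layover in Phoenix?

Convert departure to UTC: 23:15 − 3:30 = 19:45 UTC on Nov 26.
Add 3 hours and 25 minutes flight time → 23:10 UTC.
Phoenix is UTC−7:00, so local arrival = 23:10 − 7:00 = 16:10 on Nov 26.
Layover = 22:55 − 16:10 = 6 hours 45 minutes.

6 hours 45 minutes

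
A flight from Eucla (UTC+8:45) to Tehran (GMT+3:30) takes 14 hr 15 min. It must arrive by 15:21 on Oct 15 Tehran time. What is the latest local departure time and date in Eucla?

06:21 on Oct 15

Target arrival in UTC: 15:21 − 3:30 = 11:51 on Oct 15.
Subtract 14 hours and 15 minutes → departure 21:36 UTC on Oct 14.
Eucla is UTC+8:45: 21:36 + 8:45 = 06:21 on Oct 15.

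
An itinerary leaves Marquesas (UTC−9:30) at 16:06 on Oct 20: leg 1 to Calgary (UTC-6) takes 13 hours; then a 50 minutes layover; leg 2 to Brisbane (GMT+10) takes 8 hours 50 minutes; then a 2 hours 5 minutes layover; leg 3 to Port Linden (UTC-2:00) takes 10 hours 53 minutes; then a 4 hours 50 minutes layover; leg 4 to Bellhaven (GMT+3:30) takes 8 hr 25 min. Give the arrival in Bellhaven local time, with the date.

05:59 on October 23

Convert departure to UTC: 16:06 + 9:30 = 01:36 UTC on Oct 21.
Add 13 hours leg 1 → 14:36 UTC.
Add 50 minutes layover in Calgary → 15:26 UTC.
Add 8 hours 50 minutes leg 2 → 00:16 UTC (Oct 22).
Add 2 hours and 5 minutes layover in Brisbane → 02:21 UTC.
Add 10 hours and 53 minutes leg 3 → 13:14 UTC.
Add 4 hours 50 minutes layover in Port Linden → 18:04 UTC.
Add 8 hours 25 minutes leg 4 → 02:29 UTC (Oct 23).
Bellhaven is UTC+3:30, so local arrival = 02:29 + 3:30 = 05:59 on Oct 23.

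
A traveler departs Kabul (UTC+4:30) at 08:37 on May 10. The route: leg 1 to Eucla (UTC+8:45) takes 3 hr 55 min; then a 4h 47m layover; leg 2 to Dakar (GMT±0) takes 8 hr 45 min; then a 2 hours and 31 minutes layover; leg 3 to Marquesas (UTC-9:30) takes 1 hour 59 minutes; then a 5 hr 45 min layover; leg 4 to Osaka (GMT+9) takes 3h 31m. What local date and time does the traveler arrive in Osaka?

Convert departure to UTC: 08:37 − 4:30 = 04:07 UTC on May 10.
Add 3 hours and 55 minutes leg 1 → 08:02 UTC.
Add 4 hours 47 minutes layover in Eucla → 12:49 UTC.
Add 8 hours 45 minutes leg 2 → 21:34 UTC.
Add 2 hours and 31 minutes layover in Dakar → 00:05 UTC (May 11).
Add 1 hour 59 minutes leg 3 → 02:04 UTC.
Add 5 hours 45 minutes layover in Marquesas → 07:49 UTC.
Add 3 hours and 31 minutes leg 4 → 11:20 UTC.
Osaka is UTC+9:00, so local arrival = 11:20 + 9:00 = 20:20 on May 11.

20:20 on May 11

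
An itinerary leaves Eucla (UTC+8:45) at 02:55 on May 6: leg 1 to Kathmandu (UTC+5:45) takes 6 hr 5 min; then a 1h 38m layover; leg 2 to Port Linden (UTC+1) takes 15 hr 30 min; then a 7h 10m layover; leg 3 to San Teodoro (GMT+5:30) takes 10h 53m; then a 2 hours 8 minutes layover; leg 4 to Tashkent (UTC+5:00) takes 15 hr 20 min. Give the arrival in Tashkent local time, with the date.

Convert departure to UTC: 02:55 − 8:45 = 18:10 UTC on May 5.
Add 6 hours 5 minutes leg 1 → 00:15 UTC (May 6).
Add 1 hour and 38 minutes layover in Kathmandu → 01:53 UTC.
Add 15 hours 30 minutes leg 2 → 17:23 UTC.
Add 7 hours 10 minutes layover in Port Linden → 00:33 UTC (May 7).
Add 10 hours and 53 minutes leg 3 → 11:26 UTC.
Add 2 hours and 8 minutes layover in San Teodoro → 13:34 UTC.
Add 15 hours and 20 minutes leg 4 → 04:54 UTC (May 8).
Tashkent is UTC+5:00, so local arrival = 04:54 + 5:00 = 09:54 on May 8.

09:54 on May 8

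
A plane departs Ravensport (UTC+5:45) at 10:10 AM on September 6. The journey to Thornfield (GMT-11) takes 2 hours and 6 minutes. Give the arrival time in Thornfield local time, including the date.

7:31 PM on September 5

Convert departure to UTC: 10:10 AM − 5:45 = 4:25 AM UTC on Sep 6.
Add 2 hours and 6 minutes travel time → 6:31 AM UTC.
Thornfield is UTC−11:00, so local arrival = 6:31 AM − 11:00 = 7:31 PM on Sep 5.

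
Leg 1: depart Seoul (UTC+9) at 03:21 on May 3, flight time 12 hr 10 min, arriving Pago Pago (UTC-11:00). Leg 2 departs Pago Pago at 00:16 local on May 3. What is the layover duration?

4 hours 45 minutes

Convert departure to UTC: 03:21 − 9:00 = 18:21 UTC on May 2.
Add 12 hours 10 minutes flight time → 06:31 UTC (May 3).
Pago Pago is UTC−11:00, so local arrival = 06:31 − 11:00 = 19:31 on May 2.
Layover = 00:16 − 19:31 (+1 day) = 4 hours 45 minutes.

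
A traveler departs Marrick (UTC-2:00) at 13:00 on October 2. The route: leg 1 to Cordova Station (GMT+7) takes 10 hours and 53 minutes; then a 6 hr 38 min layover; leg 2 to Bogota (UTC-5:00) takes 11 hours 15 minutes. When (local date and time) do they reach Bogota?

14:46 on October 3

Convert departure to UTC: 13:00 + 2:00 = 15:00 UTC on Oct 2.
Add 10 hours 53 minutes leg 1 → 01:53 UTC (Oct 3).
Add 6 hours 38 minutes layover in Cordova Station → 08:31 UTC.
Add 11 hours 15 minutes leg 2 → 19:46 UTC.
Bogota is UTC−5:00, so local arrival = 19:46 − 5:00 = 14:46 on Oct 3.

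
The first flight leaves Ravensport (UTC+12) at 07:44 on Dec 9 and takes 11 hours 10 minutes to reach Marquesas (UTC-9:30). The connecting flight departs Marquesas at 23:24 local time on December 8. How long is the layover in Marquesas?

2 hours

Convert departure to UTC: 07:44 − 12:00 = 19:44 UTC on Dec 8.
Add 11 hours and 10 minutes flight time → 06:54 UTC (Dec 9).
Marquesas is UTC−9:30, so local arrival = 06:54 − 9:30 = 21:24 on Dec 8.
Layover = 23:24 − 21:24 = 2 hours.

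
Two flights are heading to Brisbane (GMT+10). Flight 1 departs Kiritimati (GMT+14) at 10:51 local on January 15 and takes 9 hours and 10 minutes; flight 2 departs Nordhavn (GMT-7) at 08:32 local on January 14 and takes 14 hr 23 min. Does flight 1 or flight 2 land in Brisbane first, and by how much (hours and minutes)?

Flight 1 in UTC: 10:51 − 14:00 = 20:51 on Jan 14.
+9 hours 10 minutes → arrive 06:01 UTC on Jan 15.
Flight 2 in UTC: 08:32 + 7:00 = 15:32 on Jan 14.
+14 hours 23 minutes → arrive 05:55 UTC on Jan 15.
Flight 2 lands earlier by 6 minutes.

the second, by 6 minutes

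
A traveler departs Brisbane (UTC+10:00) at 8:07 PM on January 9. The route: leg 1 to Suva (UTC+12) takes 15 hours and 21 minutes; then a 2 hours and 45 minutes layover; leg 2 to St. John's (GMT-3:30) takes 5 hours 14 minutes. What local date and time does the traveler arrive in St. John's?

5:57 AM on January 10

Convert departure to UTC: 8:07 PM − 10:00 = 10:07 AM UTC on Jan 9.
Add 15 hours 21 minutes leg 1 → 1:28 AM UTC (Jan 10).
Add 2 hours 45 minutes layover in Suva → 4:13 AM UTC.
Add 5 hours and 14 minutes leg 2 → 9:27 AM UTC.
St. John's is UTC−3:30, so local arrival = 9:27 AM − 3:30 = 5:57 AM on Jan 10.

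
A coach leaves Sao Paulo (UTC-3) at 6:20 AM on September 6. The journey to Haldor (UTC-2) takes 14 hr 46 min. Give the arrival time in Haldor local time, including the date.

10:06 PM on September 6

Haldor is 1:00 ahead of Sao Paulo.
After 14 hours 46 minutes it is 9:06 PM in Sao Paulo.
Shift by the zone difference: 9:06 PM + 1:00 = 10:06 PM on Sep 6 in Haldor.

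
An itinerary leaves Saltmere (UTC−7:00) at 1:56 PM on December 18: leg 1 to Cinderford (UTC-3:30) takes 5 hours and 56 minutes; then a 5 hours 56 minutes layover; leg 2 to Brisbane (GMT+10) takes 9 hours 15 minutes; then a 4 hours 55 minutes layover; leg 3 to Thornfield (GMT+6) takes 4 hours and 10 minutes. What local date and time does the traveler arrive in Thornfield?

Convert departure to UTC: 1:56 PM + 7:00 = 8:56 PM UTC on Dec 18.
Add 5 hours and 56 minutes leg 1 → 2:52 AM UTC (Dec 19).
Add 5 hours 56 minutes layover in Cinderford → 8:48 AM UTC.
Add 9 hours 15 minutes leg 2 → 6:03 PM UTC.
Add 4 hours and 55 minutes layover in Brisbane → 10:58 PM UTC.
Add 4 hours 10 minutes leg 3 → 3:08 AM UTC (Dec 20).
Thornfield is UTC+6:00, so local arrival = 3:08 AM + 6:00 = 9:08 AM on Dec 20.

9:08 AM on December 20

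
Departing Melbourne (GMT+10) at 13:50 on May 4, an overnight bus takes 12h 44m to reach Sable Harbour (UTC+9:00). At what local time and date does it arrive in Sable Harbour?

Convert departure to UTC: 13:50 − 10:00 = 03:50 UTC on May 4.
Add 12 hours and 44 minutes travel time → 16:34 UTC.
Sable Harbour is UTC+9:00, so local arrival = 16:34 + 9:00 = 01:34 on May 5.

01:34 on May 5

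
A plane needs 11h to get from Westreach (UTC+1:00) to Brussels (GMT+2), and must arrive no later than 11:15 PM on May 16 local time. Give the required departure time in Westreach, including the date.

11:15 AM on May 16

Target arrival in UTC: 11:15 PM − 2:00 = 9:15 PM on May 16.
Subtract 11 hours → departure 10:15 AM UTC on May 16.
Westreach is UTC+1:00: 10:15 AM + 1:00 = 11:15 AM on May 16.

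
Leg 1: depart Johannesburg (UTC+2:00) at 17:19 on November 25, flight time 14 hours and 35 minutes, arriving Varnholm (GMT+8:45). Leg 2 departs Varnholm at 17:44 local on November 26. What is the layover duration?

Convert departure to UTC: 17:19 − 2:00 = 15:19 UTC on Nov 25.
Add 14 hours and 35 minutes flight time → 05:54 UTC (Nov 26).
Varnholm is UTC+8:45, so local arrival = 05:54 + 8:45 = 14:39 on Nov 26.
Layover = 17:44 − 14:39 = 3 hours 5 minutes.

3 hours 5 minutes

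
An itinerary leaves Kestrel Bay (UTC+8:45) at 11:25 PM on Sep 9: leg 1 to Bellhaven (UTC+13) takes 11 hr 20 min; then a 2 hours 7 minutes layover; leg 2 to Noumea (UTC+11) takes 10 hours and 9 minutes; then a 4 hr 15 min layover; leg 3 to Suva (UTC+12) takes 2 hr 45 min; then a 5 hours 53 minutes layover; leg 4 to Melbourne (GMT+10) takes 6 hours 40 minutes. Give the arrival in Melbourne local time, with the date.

Convert departure to UTC: 11:25 PM − 8:45 = 2:40 PM UTC on Sep 9.
Add 11 hours and 20 minutes leg 1 → 2:00 AM UTC (Sep 10).
Add 2 hours 7 minutes layover in Bellhaven → 4:07 AM UTC.
Add 10 hours 9 minutes leg 2 → 2:16 PM UTC.
Add 4 hours 15 minutes layover in Noumea → 6:31 PM UTC.
Add 2 hours and 45 minutes leg 3 → 9:16 PM UTC.
Add 5 hours 53 minutes layover in Suva → 3:09 AM UTC (Sep 11).
Add 6 hours and 40 minutes leg 4 → 9:49 AM UTC.
Melbourne is UTC+10:00, so local arrival = 9:49 AM + 10:00 = 7:49 PM on Sep 11.

7:49 PM on September 11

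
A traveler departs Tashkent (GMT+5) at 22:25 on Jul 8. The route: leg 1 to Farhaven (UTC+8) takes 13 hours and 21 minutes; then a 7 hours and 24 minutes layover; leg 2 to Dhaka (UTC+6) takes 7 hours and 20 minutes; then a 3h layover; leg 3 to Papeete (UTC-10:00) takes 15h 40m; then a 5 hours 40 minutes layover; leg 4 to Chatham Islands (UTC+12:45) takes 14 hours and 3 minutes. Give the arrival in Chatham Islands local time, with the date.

00:38 on July 12

Convert departure to UTC: 22:25 − 5:00 = 17:25 UTC on Jul 8.
Add 13 hours 21 minutes leg 1 → 06:46 UTC (Jul 9).
Add 7 hours 24 minutes layover in Farhaven → 14:10 UTC.
Add 7 hours 20 minutes leg 2 → 21:30 UTC.
Add 3 hours layover in Dhaka → 00:30 UTC (Jul 10).
Add 15 hours 40 minutes leg 3 → 16:10 UTC.
Add 5 hours 40 minutes layover in Papeete → 21:50 UTC.
Add 14 hours 3 minutes leg 4 → 11:53 UTC (Jul 11).
Chatham Islands is UTC+12:45, so local arrival = 11:53 + 12:45 = 00:38 on Jul 12.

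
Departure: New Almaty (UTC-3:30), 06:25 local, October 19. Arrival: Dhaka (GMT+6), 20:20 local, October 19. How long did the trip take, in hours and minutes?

4 hours 25 minutes

Departure in UTC: 06:25 + 3:30 = 09:55 on Oct 19.
Arrival in UTC: 20:20 − 6:00 = 14:20 on Oct 19.
Elapsed = 14:20 − 09:55 = 4 hours 25 minutes.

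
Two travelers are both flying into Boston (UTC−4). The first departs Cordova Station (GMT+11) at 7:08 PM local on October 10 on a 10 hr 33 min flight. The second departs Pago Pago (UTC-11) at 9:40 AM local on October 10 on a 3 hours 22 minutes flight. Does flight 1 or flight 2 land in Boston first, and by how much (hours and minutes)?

Flight 1 in UTC: 7:08 PM − 11:00 = 8:08 AM on Oct 10.
+10 hours and 33 minutes → arrive 6:41 PM UTC on Oct 10.
Flight 2 in UTC: 9:40 AM + 11:00 = 8:40 PM on Oct 10.
+3 hours 22 minutes → arrive 12:02 AM UTC on Oct 11.
Flight 1 lands earlier by 5 hours 21 minutes.

the first, by 5 hours 21 minutes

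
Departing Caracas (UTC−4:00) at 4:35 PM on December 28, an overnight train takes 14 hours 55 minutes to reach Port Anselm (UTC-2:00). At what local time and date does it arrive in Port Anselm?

9:30 AM on December 29

Convert departure to UTC: 4:35 PM + 4:00 = 8:35 PM UTC on Dec 28.
Add 14 hours and 55 minutes travel time → 11:30 AM UTC (Dec 29).
Port Anselm is UTC−2:00, so local arrival = 11:30 AM − 2:00 = 9:30 AM on Dec 29.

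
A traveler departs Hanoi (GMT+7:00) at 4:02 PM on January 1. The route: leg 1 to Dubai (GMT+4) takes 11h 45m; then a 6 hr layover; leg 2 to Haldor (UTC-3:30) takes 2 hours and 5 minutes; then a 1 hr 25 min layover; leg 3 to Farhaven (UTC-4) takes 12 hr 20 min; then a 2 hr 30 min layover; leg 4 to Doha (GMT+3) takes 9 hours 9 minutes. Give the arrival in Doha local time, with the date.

9:16 AM on January 3

Convert departure to UTC: 4:02 PM − 7:00 = 9:02 AM UTC on Jan 1.
Add 11 hours and 45 minutes leg 1 → 8:47 PM UTC.
Add 6 hours layover in Dubai → 2:47 AM UTC (Jan 2).
Add 2 hours and 5 minutes leg 2 → 4:52 AM UTC.
Add 1 hour 25 minutes layover in Haldor → 6:17 AM UTC.
Add 12 hours and 20 minutes leg 3 → 6:37 PM UTC.
Add 2 hours and 30 minutes layover in Farhaven → 9:07 PM UTC.
Add 9 hours 9 minutes leg 4 → 6:16 AM UTC (Jan 3).
Doha is UTC+3:00, so local arrival = 6:16 AM + 3:00 = 9:16 AM on Jan 3.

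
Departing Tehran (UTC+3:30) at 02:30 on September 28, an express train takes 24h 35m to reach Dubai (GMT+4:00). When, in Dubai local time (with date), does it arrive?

Convert departure to UTC: 02:30 − 3:30 = 23:00 UTC on Sep 27.
Add 24 hours 35 minutes travel time → 23:35 UTC (Sep 28).
Dubai is UTC+4:00, so local arrival = 23:35 + 4:00 = 03:35 on Sep 29.

03:35 on September 29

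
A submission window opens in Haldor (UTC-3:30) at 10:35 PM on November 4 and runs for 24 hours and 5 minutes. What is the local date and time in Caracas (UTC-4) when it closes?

Convert start to UTC: 10:35 PM + 3:30 = 2:05 AM UTC on Nov 5.
Add 24 hours 5 minutes duration → 2:10 AM UTC (Nov 6).
Caracas is UTC−4:00, so local end time = 2:10 AM − 4:00 = 10:10 PM on Nov 5.

10:10 PM on November 5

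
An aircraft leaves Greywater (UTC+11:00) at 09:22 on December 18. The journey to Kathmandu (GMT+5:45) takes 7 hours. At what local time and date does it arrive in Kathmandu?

Convert departure to UTC: 09:22 − 11:00 = 22:22 UTC on Dec 17.
Add 7 hours travel time → 05:22 UTC (Dec 18).
Kathmandu is UTC+5:45, so local arrival = 05:22 + 5:45 = 11:07 on Dec 18.

11:07 on Dec 18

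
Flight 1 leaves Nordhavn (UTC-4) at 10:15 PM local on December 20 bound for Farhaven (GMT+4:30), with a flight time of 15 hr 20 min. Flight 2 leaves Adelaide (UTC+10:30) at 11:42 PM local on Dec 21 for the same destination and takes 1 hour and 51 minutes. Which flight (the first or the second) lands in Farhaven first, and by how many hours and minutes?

the second, by 2 hours 32 minutes

Flight 1 in UTC: 10:15 PM + 4:00 = 2:15 AM on Dec 21.
+15 hours 20 minutes → arrive 5:35 PM UTC on Dec 21.
Flight 2 in UTC: 11:42 PM − 10:30 = 1:12 PM on Dec 21.
+1 hour and 51 minutes → arrive 3:03 PM UTC on Dec 21.
Flight 2 lands earlier by 2 hours 32 minutes.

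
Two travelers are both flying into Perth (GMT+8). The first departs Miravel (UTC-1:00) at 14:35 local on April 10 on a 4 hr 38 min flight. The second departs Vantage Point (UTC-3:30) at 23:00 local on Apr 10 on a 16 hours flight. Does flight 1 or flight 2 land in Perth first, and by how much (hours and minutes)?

Flight 1 in UTC: 14:35 + 1:00 = 15:35 on Apr 10.
+4 hours and 38 minutes → arrive 20:13 UTC on Apr 10.
Flight 2 in UTC: 23:00 + 3:30 = 02:30 on Apr 11.
+16 hours → arrive 18:30 UTC on Apr 11.
Flight 1 lands earlier by 22 hours 17 minutes.

the first, by 22 hours 17 minutes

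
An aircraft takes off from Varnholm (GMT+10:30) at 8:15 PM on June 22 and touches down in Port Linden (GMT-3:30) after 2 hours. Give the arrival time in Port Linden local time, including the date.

Port Linden is 14:00 behind Varnholm.
After 2 hours it is 10:15 PM in Varnholm.
Shift by the zone difference: 10:15 PM − 14:00 = 8:15 AM on Jun 22 in Port Linden.

8:15 AM on June 22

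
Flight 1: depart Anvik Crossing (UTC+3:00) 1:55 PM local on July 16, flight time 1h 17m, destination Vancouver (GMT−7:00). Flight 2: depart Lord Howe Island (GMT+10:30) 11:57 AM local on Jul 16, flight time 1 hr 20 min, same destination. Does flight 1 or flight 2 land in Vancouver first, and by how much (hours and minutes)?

the second, by 9 hours 25 minutes

Flight 1 in UTC: 1:55 PM − 3:00 = 10:55 AM on Jul 16.
+1 hour 17 minutes → arrive 12:12 PM UTC on Jul 16.
Flight 2 in UTC: 11:57 AM − 10:30 = 1:27 AM on Jul 16.
+1 hour 20 minutes → arrive 2:47 AM UTC on Jul 16.
Flight 2 lands earlier by 9 hours 25 minutes.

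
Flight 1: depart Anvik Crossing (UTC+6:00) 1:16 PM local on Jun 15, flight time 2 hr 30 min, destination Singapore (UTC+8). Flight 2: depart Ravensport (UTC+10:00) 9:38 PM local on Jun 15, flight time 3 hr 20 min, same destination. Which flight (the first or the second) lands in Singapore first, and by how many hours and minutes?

Flight 1 in UTC: 1:16 PM − 6:00 = 7:16 AM on Jun 15.
+2 hours and 30 minutes → arrive 9:46 AM UTC on Jun 15.
Flight 2 in UTC: 9:38 PM − 10:00 = 11:38 AM on Jun 15.
+3 hours 20 minutes → arrive 2:58 PM UTC on Jun 15.
Flight 1 lands earlier by 5 hours 12 minutes.

the first, by 5 hours 12 minutes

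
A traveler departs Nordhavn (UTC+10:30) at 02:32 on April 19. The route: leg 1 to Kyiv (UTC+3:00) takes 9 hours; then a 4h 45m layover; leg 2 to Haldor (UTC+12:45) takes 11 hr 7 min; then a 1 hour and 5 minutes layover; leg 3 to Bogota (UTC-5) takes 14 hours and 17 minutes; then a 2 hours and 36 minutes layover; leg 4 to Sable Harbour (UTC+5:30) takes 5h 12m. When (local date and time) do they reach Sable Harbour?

Convert departure to UTC: 02:32 − 10:30 = 16:02 UTC on Apr 18.
Add 9 hours leg 1 → 01:02 UTC (Apr 19).
Add 4 hours 45 minutes layover in Kyiv → 05:47 UTC.
Add 11 hours 7 minutes leg 2 → 16:54 UTC.
Add 1 hour and 5 minutes layover in Haldor → 17:59 UTC.
Add 14 hours 17 minutes leg 3 → 08:16 UTC (Apr 20).
Add 2 hours 36 minutes layover in Bogota → 10:52 UTC.
Add 5 hours 12 minutes leg 4 → 16:04 UTC.
Sable Harbour is UTC+5:30, so local arrival = 16:04 + 5:30 = 21:34 on Apr 20.

21:34 on Apr 20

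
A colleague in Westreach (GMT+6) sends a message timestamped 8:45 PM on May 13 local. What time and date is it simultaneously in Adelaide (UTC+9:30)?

12:15 AM on May 14

In UTC: 8:45 PM − 6:00 = 2:45 PM on May 13.
Adelaide is UTC+9:30: 2:45 PM + 9:30 = 12:15 AM on May 14.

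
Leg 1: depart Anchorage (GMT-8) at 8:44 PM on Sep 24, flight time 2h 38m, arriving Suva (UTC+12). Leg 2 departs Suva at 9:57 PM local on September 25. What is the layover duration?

Convert departure to UTC: 8:44 PM + 8:00 = 4:44 AM UTC on Sep 25.
Add 2 hours 38 minutes flight time → 7:22 AM UTC.
Suva is UTC+12:00, so local arrival = 7:22 AM + 12:00 = 7:22 PM on Sep 25.
Layover = 9:57 PM − 7:22 PM = 2 hours 35 minutes.

2 hours 35 minutes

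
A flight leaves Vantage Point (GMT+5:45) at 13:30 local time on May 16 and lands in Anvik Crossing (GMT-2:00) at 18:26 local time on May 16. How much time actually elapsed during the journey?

12 hours 41 minutes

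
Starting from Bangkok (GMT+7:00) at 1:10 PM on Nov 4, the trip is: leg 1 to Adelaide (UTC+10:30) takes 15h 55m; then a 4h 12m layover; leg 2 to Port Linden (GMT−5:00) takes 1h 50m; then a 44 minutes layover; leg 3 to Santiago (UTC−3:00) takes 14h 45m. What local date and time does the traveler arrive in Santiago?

4:36 PM on Nov 5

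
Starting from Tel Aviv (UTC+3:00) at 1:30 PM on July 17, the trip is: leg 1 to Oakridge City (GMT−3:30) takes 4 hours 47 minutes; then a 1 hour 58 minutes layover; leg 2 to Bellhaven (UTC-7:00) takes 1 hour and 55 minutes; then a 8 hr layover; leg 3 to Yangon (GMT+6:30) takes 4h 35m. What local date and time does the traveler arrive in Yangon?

2:15 PM on July 18

Convert departure to UTC: 1:30 PM − 3:00 = 10:30 AM UTC on Jul 17.
Add 4 hours and 47 minutes leg 1 → 3:17 PM UTC.
Add 1 hour 58 minutes layover in Oakridge City → 5:15 PM UTC.
Add 1 hour and 55 minutes leg 2 → 7:10 PM UTC.
Add 8 hours layover in Bellhaven → 3:10 AM UTC (Jul 18).
Add 4 hours and 35 minutes leg 3 → 7:45 AM UTC.
Yangon is UTC+6:30, so local arrival = 7:45 AM + 6:30 = 2:15 PM on Jul 18.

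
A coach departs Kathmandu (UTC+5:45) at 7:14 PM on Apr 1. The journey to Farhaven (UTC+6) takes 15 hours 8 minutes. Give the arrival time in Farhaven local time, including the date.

Farhaven is 0:15 ahead of Kathmandu.
After 15 hours and 8 minutes it is 10:22 AM (Apr 2) in Kathmandu.
Shift by the zone difference: 10:22 AM + 0:15 = 10:37 AM on Apr 2 in Farhaven.

10:37 AM on Apr 2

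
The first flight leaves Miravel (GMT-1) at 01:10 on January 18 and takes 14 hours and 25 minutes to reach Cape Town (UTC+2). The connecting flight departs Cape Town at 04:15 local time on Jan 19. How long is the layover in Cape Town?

9 hours 40 minutes

Convert departure to UTC: 01:10 + 1:00 = 02:10 UTC on Jan 18.
Add 14 hours and 25 minutes flight time → 16:35 UTC.
Cape Town is UTC+2:00, so local arrival = 16:35 + 2:00 = 18:35 on Jan 18.
Layover = 04:15 − 18:35 (+1 day) = 9 hours 40 minutes.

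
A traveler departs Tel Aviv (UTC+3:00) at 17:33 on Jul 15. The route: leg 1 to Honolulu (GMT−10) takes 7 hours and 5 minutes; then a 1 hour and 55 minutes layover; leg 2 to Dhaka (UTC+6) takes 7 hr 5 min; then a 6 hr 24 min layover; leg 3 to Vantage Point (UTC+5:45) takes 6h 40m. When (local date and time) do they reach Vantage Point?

Convert departure to UTC: 17:33 − 3:00 = 14:33 UTC on Jul 15.
Add 7 hours 5 minutes leg 1 → 21:38 UTC.
Add 1 hour 55 minutes layover in Honolulu → 23:33 UTC.
Add 7 hours 5 minutes leg 2 → 06:38 UTC (Jul 16).
Add 6 hours 24 minutes layover in Dhaka → 13:02 UTC.
Add 6 hours 40 minutes leg 3 → 19:42 UTC.
Vantage Point is UTC+5:45, so local arrival = 19:42 + 5:45 = 01:27 on Jul 17.

01:27 on July 17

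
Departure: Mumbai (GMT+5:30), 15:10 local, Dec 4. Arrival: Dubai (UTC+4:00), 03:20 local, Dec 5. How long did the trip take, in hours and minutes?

Departure in UTC: 15:10 − 5:30 = 09:40 on Dec 4.
Arrival in UTC: 03:20 − 4:00 = 23:20 on Dec 4.
Elapsed = 23:20 − 09:40 = 13 hours 40 minutes.

13 hours 40 minutes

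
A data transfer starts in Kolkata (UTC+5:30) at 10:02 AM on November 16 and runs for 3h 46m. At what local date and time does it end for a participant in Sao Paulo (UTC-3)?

5:18 AM on Nov 16

Convert start to UTC: 10:02 AM − 5:30 = 4:32 AM UTC on Nov 16.
Add 3 hours 46 minutes duration → 8:18 AM UTC.
Sao Paulo is UTC−3:00, so local end time = 8:18 AM − 3:00 = 5:18 AM on Nov 16.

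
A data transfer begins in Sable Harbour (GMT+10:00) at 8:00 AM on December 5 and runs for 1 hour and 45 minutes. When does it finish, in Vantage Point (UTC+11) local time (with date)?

Convert start to UTC: 8:00 AM − 10:00 = 10:00 PM UTC on Dec 4.
Add 1 hour and 45 minutes duration → 11:45 PM UTC.
Vantage Point is UTC+11:00, so local end time = 11:45 PM + 11:00 = 10:45 AM on Dec 5.

10:45 AM on Dec 5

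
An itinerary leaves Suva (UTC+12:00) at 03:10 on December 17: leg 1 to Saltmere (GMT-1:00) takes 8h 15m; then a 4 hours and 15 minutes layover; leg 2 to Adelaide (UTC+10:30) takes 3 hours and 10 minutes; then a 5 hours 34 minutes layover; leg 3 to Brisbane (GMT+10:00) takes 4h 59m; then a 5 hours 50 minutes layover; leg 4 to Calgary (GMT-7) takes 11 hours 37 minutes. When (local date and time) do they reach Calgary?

03:50 on Dec 18

Convert departure to UTC: 03:10 − 12:00 = 15:10 UTC on Dec 16.
Add 8 hours and 15 minutes leg 1 → 23:25 UTC.
Add 4 hours 15 minutes layover in Saltmere → 03:40 UTC (Dec 17).
Add 3 hours and 10 minutes leg 2 → 06:50 UTC.
Add 5 hours and 34 minutes layover in Adelaide → 12:24 UTC.
Add 4 hours and 59 minutes leg 3 → 17:23 UTC.
Add 5 hours and 50 minutes layover in Brisbane → 23:13 UTC.
Add 11 hours 37 minutes leg 4 → 10:50 UTC (Dec 18).
Calgary is UTC−7:00, so local arrival = 10:50 − 7:00 = 03:50 on Dec 18.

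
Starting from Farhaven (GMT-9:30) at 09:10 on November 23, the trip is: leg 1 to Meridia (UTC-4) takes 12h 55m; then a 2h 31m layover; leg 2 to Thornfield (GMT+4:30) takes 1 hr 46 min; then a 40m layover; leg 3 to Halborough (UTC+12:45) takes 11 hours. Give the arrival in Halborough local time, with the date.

12:17 on November 25

Convert departure to UTC: 09:10 + 9:30 = 18:40 UTC on Nov 23.
Add 12 hours and 55 minutes leg 1 → 07:35 UTC (Nov 24).
Add 2 hours and 31 minutes layover in Meridia → 10:06 UTC.
Add 1 hour and 46 minutes leg 2 → 11:52 UTC.
Add 40 minutes layover in Thornfield → 12:32 UTC.
Add 11 hours leg 3 → 23:32 UTC.
Halborough is UTC+12:45, so local arrival = 23:32 + 12:45 = 12:17 on Nov 25.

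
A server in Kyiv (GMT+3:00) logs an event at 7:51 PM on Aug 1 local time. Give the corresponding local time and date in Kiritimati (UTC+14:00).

Kiritimati is 11:00 ahead of Kyiv.
Shift by the zone difference: 7:51 PM + 11:00 = 6:51 AM on Aug 2 in Kiritimati.

6:51 AM on August 2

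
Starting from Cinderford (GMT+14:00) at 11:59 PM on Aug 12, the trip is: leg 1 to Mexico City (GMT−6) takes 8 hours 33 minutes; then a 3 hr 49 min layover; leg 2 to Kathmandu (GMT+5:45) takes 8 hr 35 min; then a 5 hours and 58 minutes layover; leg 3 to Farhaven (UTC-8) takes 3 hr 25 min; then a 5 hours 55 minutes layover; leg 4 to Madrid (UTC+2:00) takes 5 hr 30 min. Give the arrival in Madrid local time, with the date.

5:44 AM on August 14

Convert departure to UTC: 11:59 PM − 14:00 = 9:59 AM UTC on Aug 12.
Add 8 hours 33 minutes leg 1 → 6:32 PM UTC.
Add 3 hours 49 minutes layover in Mexico City → 10:21 PM UTC.
Add 8 hours 35 minutes leg 2 → 6:56 AM UTC (Aug 13).
Add 5 hours 58 minutes layover in Kathmandu → 12:54 PM UTC.
Add 3 hours and 25 minutes leg 3 → 4:19 PM UTC.
Add 5 hours 55 minutes layover in Farhaven → 10:14 PM UTC.
Add 5 hours and 30 minutes leg 4 → 3:44 AM UTC (Aug 14).
Madrid is UTC+2:00, so local arrival = 3:44 AM + 2:00 = 5:44 AM on Aug 14.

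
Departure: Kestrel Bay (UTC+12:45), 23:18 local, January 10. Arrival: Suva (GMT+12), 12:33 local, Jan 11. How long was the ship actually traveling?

14 hours

Suva is 0:45 behind Kestrel Bay.
Clock-face elapsed time (ignoring zones) is 13 hours 15 minutes.
Actual elapsed = 13 hours 15 minutes + 0:45 = 14 hours.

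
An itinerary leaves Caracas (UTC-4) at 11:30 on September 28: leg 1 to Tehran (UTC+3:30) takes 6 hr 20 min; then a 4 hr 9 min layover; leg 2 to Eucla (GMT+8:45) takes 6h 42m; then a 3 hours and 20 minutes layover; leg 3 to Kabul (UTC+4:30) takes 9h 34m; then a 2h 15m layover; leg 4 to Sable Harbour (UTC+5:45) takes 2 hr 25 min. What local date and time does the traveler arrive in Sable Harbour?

08:00 on Sep 30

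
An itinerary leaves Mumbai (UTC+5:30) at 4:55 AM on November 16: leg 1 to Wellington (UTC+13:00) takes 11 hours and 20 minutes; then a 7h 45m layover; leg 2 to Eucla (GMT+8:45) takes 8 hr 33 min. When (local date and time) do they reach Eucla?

11:48 AM on November 17

Convert departure to UTC: 4:55 AM − 5:30 = 11:25 PM UTC on Nov 15.
Add 11 hours and 20 minutes leg 1 → 10:45 AM UTC (Nov 16).
Add 7 hours and 45 minutes layover in Wellington → 6:30 PM UTC.
Add 8 hours 33 minutes leg 2 → 3:03 AM UTC (Nov 17).
Eucla is UTC+8:45, so local arrival = 3:03 AM + 8:45 = 11:48 AM on Nov 17.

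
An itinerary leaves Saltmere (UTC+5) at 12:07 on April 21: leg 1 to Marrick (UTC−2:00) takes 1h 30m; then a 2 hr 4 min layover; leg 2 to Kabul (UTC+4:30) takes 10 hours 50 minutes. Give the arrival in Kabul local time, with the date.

02:01 on April 22

Convert departure to UTC: 12:07 − 5:00 = 07:07 UTC on Apr 21.
Add 1 hour and 30 minutes leg 1 → 08:37 UTC.
Add 2 hours 4 minutes layover in Marrick → 10:41 UTC.
Add 10 hours and 50 minutes leg 2 → 21:31 UTC.
Kabul is UTC+4:30, so local arrival = 21:31 + 4:30 = 02:01 on Apr 22.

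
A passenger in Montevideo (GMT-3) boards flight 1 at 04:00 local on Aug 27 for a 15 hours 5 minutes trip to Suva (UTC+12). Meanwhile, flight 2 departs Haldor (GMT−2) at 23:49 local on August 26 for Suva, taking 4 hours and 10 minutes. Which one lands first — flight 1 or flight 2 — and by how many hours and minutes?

the second, by 16 hours 6 minutes

Flight 1 in UTC: 04:00 + 3:00 = 07:00 on Aug 27.
+15 hours and 5 minutes → arrive 22:05 UTC on Aug 27.
Flight 2 in UTC: 23:49 + 2:00 = 01:49 on Aug 27.
+4 hours 10 minutes → arrive 05:59 UTC on Aug 27.
Flight 2 lands earlier by 16 hours 6 minutes.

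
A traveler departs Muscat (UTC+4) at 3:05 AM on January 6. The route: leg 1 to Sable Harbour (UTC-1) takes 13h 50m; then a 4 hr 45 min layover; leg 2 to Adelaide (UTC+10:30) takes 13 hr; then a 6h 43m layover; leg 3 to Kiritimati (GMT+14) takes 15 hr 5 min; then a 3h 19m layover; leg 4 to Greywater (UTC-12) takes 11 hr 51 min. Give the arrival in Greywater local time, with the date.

7:38 AM on January 8

Convert departure to UTC: 3:05 AM − 4:00 = 11:05 PM UTC on Jan 5.
Add 13 hours and 50 minutes leg 1 → 12:55 PM UTC (Jan 6).
Add 4 hours and 45 minutes layover in Sable Harbour → 5:40 PM UTC.
Add 13 hours leg 2 → 6:40 AM UTC (Jan 7).
Add 6 hours and 43 minutes layover in Adelaide → 1:23 PM UTC.
Add 15 hours and 5 minutes leg 3 → 4:28 AM UTC (Jan 8).
Add 3 hours and 19 minutes layover in Kiritimati → 7:47 AM UTC.
Add 11 hours 51 minutes leg 4 → 7:38 PM UTC.
Greywater is UTC−12:00, so local arrival = 7:38 PM − 12:00 = 7:38 AM on Jan 8.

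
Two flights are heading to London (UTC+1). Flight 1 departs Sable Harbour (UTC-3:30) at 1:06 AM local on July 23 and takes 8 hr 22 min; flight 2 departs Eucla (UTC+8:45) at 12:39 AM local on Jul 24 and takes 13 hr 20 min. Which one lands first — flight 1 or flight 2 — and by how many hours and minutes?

the first, by 16 hours 16 minutes

Flight 1 in UTC: 1:06 AM + 3:30 = 4:36 AM on Jul 23.
+8 hours 22 minutes → arrive 12:58 PM UTC on Jul 23.
Flight 2 in UTC: 12:39 AM − 8:45 = 3:54 PM on Jul 23.
+13 hours 20 minutes → arrive 5:14 AM UTC on Jul 24.
Flight 1 lands earlier by 16 hours 16 minutes.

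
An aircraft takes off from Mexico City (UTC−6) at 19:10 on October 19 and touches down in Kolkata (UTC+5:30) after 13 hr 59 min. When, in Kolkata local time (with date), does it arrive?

Convert departure to UTC: 19:10 + 6:00 = 01:10 UTC on Oct 20.
Add 13 hours and 59 minutes travel time → 15:09 UTC.
Kolkata is UTC+5:30, so local arrival = 15:09 + 5:30 = 20:39 on Oct 20.

20:39 on Oct 20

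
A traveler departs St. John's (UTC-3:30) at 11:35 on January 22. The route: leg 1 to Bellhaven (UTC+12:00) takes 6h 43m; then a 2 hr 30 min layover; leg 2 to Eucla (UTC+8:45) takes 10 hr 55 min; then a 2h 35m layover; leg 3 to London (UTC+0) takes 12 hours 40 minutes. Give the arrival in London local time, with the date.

02:28 on January 24

Convert departure to UTC: 11:35 + 3:30 = 15:05 UTC on Jan 22.
Add 6 hours 43 minutes leg 1 → 21:48 UTC.
Add 2 hours and 30 minutes layover in Bellhaven → 00:18 UTC (Jan 23).
Add 10 hours 55 minutes leg 2 → 11:13 UTC.
Add 2 hours 35 minutes layover in Eucla → 13:48 UTC.
Add 12 hours and 40 minutes leg 3 → 02:28 UTC (Jan 24).
London is UTC+0, so local arrival is the same: 02:28 on Jan 24.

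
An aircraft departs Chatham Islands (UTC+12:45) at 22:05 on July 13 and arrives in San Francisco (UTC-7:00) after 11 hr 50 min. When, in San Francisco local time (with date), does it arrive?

Convert departure to UTC: 22:05 − 12:45 = 09:20 UTC on Jul 13.
Add 11 hours 50 minutes travel time → 21:10 UTC.
San Francisco is UTC−7:00, so local arrival = 21:10 − 7:00 = 14:10 on Jul 13.

14:10 on July 13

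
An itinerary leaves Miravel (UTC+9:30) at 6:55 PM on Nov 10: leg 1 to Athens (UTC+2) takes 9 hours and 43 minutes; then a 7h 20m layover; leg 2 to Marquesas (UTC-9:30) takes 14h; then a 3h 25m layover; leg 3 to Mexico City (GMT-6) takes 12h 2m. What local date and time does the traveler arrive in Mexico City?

Convert departure to UTC: 6:55 PM − 9:30 = 9:25 AM UTC on Nov 10.
Add 9 hours 43 minutes leg 1 → 7:08 PM UTC.
Add 7 hours 20 minutes layover in Athens → 2:28 AM UTC (Nov 11).
Add 14 hours leg 2 → 4:28 PM UTC.
Add 3 hours 25 minutes layover in Marquesas → 7:53 PM UTC.
Add 12 hours and 2 minutes leg 3 → 7:55 AM UTC (Nov 12).
Mexico City is UTC−6:00, so local arrival = 7:55 AM − 6:00 = 1:55 AM on Nov 12.

1:55 AM on November 12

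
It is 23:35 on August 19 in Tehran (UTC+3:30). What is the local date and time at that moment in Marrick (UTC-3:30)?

16:35 on August 19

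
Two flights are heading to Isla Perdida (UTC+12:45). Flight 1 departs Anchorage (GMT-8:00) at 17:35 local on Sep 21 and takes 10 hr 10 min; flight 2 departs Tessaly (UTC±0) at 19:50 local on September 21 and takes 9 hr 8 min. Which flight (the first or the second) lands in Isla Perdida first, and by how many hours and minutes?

the second, by 6 hours 47 minutes

Flight 1 in UTC: 17:35 + 8:00 = 01:35 on Sep 22.
+10 hours 10 minutes → arrive 11:45 UTC on Sep 22.
Flight 2 departs at 19:50 UTC (Sep 21).
+9 hours and 8 minutes → arrive 04:58 UTC on Sep 22.
Flight 2 lands earlier by 6 hours 47 minutes.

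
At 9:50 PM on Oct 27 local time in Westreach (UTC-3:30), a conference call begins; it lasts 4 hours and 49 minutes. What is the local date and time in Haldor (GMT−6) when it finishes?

12:09 AM on October 28

Convert start to UTC: 9:50 PM + 3:30 = 1:20 AM UTC on Oct 28.
Add 4 hours 49 minutes duration → 6:09 AM UTC.
Haldor is UTC−6:00, so local end time = 6:09 AM − 6:00 = 12:09 AM on Oct 28.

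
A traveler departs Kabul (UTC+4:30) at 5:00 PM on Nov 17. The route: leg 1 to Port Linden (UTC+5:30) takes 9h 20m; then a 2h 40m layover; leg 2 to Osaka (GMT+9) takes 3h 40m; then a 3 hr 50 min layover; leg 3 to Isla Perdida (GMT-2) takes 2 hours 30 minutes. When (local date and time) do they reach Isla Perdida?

Convert departure to UTC: 5:00 PM − 4:30 = 12:30 PM UTC on Nov 17.
Add 9 hours 20 minutes leg 1 → 9:50 PM UTC.
Add 2 hours 40 minutes layover in Port Linden → 12:30 AM UTC (Nov 18).
Add 3 hours and 40 minutes leg 2 → 4:10 AM UTC.
Add 3 hours and 50 minutes layover in Osaka → 8:00 AM UTC.
Add 2 hours 30 minutes leg 3 → 10:30 AM UTC.
Isla Perdida is UTC−2:00, so local arrival = 10:30 AM − 2:00 = 8:30 AM on Nov 18.

8:30 AM on November 18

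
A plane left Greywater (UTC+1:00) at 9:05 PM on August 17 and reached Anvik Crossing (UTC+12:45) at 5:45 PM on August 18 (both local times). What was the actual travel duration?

Departure in UTC: 9:05 PM − 1:00 = 8:05 PM on Aug 17.
Arrival in UTC: 5:45 PM − 12:45 = 5:00 AM on Aug 18.
Elapsed = 5:00 AM − 8:05 PM (+1 day) = 8 hours 55 minutes.

8 hours 55 minutes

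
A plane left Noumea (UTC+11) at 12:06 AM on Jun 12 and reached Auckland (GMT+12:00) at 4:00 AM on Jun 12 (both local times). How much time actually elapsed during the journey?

Departure in UTC: 12:06 AM − 11:00 = 1:06 PM on Jun 11.
Arrival in UTC: 4:00 AM − 12:00 = 4:00 PM on Jun 11.
Elapsed = 4:00 PM − 1:06 PM = 2 hours 54 minutes.

2 hours 54 minutes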